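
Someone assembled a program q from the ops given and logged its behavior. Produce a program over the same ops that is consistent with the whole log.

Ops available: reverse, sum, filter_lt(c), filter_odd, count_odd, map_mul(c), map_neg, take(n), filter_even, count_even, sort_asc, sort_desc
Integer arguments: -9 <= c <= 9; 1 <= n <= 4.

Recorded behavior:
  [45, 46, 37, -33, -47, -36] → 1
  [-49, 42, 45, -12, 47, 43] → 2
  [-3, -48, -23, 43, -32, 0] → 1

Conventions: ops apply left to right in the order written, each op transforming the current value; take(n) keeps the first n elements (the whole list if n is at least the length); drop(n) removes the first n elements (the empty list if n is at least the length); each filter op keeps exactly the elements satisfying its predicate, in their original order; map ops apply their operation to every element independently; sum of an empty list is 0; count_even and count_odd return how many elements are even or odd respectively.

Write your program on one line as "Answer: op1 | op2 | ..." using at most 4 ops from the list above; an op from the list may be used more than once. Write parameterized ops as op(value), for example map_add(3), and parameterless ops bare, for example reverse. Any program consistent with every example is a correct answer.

take(4) | map_neg | sort_desc | count_even

Check, running the answer program on each example:
  [45, 46, 37, -33, -47, -36] -> [45, 46, 37, -33] -> [-45, -46, -37, 33] -> [33, -37, -45, -46] -> 1
  [-49, 42, 45, -12, 47, 43] -> [-49, 42, 45, -12] -> [49, -42, -45, 12] -> [49, 12, -42, -45] -> 2
  [-3, -48, -23, 43, -32, 0] -> [-3, -48, -23, 43] -> [3, 48, 23, -43] -> [48, 23, 3, -43] -> 1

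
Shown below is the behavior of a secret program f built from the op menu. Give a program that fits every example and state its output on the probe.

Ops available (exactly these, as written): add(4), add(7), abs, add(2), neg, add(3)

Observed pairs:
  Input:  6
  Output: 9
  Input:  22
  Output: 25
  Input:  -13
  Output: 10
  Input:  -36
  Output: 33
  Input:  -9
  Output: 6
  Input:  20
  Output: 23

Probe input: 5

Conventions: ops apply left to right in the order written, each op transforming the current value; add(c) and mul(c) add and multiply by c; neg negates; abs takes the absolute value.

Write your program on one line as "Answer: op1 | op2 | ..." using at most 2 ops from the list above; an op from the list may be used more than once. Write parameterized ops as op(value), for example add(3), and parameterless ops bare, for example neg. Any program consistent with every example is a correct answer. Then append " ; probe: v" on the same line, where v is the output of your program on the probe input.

add(3) | abs ; probe: 8

Check, running the answer program on each example:
  6 -> 9 -> 9
  22 -> 25 -> 25
  -13 -> -10 -> 10
  -36 -> -33 -> 33
  -9 -> -6 -> 6
  20 -> 23 -> 23
  probe: 5 -> 8 -> 8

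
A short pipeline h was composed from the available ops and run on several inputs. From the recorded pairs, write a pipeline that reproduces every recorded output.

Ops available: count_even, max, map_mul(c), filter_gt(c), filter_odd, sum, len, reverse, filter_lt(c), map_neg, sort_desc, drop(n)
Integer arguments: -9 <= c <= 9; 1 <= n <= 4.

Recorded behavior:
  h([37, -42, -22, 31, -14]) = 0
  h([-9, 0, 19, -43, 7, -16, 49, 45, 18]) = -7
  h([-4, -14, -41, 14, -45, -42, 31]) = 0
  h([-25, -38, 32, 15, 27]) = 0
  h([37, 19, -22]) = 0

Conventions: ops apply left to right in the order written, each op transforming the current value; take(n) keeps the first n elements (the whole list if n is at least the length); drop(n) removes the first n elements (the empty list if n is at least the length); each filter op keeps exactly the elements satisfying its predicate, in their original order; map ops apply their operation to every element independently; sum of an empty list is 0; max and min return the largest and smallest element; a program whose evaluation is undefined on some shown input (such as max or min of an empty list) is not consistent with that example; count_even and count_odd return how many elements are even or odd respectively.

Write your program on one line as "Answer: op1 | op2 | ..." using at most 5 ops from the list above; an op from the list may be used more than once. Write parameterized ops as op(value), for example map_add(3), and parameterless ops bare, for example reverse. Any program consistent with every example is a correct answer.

map_neg | filter_lt(4) | filter_gt(-9) | sum

Check, running the answer program on each example:
  [37, -42, -22, 31, -14] -> [-37, 42, 22, -31, 14] -> [-37, -31] -> [] -> 0
  [-9, 0, 19, -43, 7, -16, 49, 45, 18] -> [9, 0, -19, 43, -7, 16, -49, -45, -18] -> [0, -19, -7, -49, -45, -18] -> [0, -7] -> -7
  [-4, -14, -41, 14, -45, -42, 31] -> [4, 14, 41, -14, 45, 42, -31] -> [-14, -31] -> [] -> 0
  [-25, -38, 32, 15, 27] -> [25, 38, -32, -15, -27] -> [-32, -15, -27] -> [] -> 0
  [37, 19, -22] -> [-37, -19, 22] -> [-37, -19] -> [] -> 0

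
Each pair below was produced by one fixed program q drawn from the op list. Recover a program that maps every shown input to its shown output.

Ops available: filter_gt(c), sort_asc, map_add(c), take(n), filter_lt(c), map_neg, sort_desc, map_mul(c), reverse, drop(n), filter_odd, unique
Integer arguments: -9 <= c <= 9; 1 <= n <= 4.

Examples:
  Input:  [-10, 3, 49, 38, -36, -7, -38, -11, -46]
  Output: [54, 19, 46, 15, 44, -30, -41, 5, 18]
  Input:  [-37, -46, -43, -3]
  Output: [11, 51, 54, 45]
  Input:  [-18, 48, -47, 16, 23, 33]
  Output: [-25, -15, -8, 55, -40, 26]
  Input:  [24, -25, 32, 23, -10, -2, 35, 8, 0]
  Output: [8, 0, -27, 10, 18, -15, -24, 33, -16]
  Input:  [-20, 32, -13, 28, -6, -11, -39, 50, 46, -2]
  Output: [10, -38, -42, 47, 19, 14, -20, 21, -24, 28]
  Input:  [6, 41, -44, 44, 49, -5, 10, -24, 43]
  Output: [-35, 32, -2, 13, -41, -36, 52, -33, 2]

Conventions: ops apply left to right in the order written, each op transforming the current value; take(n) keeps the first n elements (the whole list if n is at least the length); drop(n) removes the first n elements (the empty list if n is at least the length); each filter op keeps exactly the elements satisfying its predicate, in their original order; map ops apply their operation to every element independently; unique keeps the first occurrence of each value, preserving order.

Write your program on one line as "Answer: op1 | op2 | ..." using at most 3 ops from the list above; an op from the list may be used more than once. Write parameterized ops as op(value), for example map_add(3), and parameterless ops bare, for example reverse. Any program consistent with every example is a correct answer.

reverse | map_neg | map_add(8)

Check, running the answer program on each example:
  [-10, 3, 49, 38, -36, -7, -38, -11, -46] -> [-46, -11, -38, -7, -36, 38, 49, 3, -10] -> [46, 11, 38, 7, 36, -38, -49, -3, 10] -> [54, 19, 46, 15, 44, -30, -41, 5, 18]
  [-37, -46, -43, -3] -> [-3, -43, -46, -37] -> [3, 43, 46, 37] -> [11, 51, 54, 45]
  [-18, 48, -47, 16, 23, 33] -> [33, 23, 16, -47, 48, -18] -> [-33, -23, -16, 47, -48, 18] -> [-25, -15, -8, 55, -40, 26]
  [24, -25, 32, 23, -10, -2, 35, 8, 0] -> [0, 8, 35, -2, -10, 23, 32, -25, 24] -> [0, -8, -35, 2, 10, -23, -32, 25, -24] -> [8, 0, -27, 10, 18, -15, -24, 33, -16]
  [-20, 32, -13, 28, -6, -11, -39, 50, 46, -2] -> [-2, 46, 50, -39, -11, -6, 28, -13, 32, -20] -> [2, -46, -50, 39, 11, 6, -28, 13, -32, 20] -> [10, -38, -42, 47, 19, 14, -20, 21, -24, 28]
  [6, 41, -44, 44, 49, -5, 10, -24, 43] -> [43, -24, 10, -5, 49, 44, -44, 41, 6] -> [-43, 24, -10, 5, -49, -44, 44, -41, -6] -> [-35, 32, -2, 13, -41, -36, 52, -33, 2]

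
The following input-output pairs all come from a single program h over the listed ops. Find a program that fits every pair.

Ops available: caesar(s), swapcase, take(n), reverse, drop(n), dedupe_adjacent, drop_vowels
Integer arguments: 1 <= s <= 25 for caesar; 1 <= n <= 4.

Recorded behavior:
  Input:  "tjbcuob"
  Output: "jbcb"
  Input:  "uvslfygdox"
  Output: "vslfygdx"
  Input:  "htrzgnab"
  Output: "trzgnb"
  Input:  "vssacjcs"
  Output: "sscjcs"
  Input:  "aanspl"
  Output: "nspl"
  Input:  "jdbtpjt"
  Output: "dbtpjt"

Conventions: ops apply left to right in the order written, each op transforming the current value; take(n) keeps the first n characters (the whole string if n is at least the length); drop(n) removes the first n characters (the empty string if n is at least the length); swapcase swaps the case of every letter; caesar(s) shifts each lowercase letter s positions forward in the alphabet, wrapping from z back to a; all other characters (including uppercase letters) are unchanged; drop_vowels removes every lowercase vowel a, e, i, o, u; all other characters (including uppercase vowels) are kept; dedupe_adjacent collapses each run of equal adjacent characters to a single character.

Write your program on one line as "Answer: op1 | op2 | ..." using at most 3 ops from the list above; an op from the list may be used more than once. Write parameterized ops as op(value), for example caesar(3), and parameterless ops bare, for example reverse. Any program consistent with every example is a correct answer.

drop(1) | drop_vowels

Check, running the answer program on each example:
  "tjbcuob" -> "jbcuob" -> "jbcb"
  "uvslfygdox" -> "vslfygdox" -> "vslfygdx"
  "htrzgnab" -> "trzgnab" -> "trzgnb"
  "vssacjcs" -> "ssacjcs" -> "sscjcs"
  "aanspl" -> "anspl" -> "nspl"
  "jdbtpjt" -> "dbtpjt" -> "dbtpjt"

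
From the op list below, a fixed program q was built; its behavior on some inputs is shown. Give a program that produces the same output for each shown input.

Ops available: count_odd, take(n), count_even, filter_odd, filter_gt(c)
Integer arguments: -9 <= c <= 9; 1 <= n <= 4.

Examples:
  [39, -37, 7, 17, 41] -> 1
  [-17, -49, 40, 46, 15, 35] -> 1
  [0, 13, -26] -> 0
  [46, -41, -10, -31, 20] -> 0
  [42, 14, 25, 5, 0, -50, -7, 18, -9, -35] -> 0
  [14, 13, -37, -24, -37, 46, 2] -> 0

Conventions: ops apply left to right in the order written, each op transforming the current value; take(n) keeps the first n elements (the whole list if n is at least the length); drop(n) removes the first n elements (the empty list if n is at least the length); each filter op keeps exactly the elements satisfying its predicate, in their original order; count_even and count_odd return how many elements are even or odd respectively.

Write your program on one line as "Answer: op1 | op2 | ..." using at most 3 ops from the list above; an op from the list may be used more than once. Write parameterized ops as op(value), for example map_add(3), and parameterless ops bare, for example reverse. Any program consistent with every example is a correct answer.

take(3) | take(1) | count_odd

Check, running the answer program on each example:
  [39, -37, 7, 17, 41] -> [39, -37, 7] -> [39] -> 1
  [-17, -49, 40, 46, 15, 35] -> [-17, -49, 40] -> [-17] -> 1
  [0, 13, -26] -> [0, 13, -26] -> [0] -> 0
  [46, -41, -10, -31, 20] -> [46, -41, -10] -> [46] -> 0
  [42, 14, 25, 5, 0, -50, -7, 18, -9, -35] -> [42, 14, 25] -> [42] -> 0
  [14, 13, -37, -24, -37, 46, 2] -> [14, 13, -37] -> [14] -> 0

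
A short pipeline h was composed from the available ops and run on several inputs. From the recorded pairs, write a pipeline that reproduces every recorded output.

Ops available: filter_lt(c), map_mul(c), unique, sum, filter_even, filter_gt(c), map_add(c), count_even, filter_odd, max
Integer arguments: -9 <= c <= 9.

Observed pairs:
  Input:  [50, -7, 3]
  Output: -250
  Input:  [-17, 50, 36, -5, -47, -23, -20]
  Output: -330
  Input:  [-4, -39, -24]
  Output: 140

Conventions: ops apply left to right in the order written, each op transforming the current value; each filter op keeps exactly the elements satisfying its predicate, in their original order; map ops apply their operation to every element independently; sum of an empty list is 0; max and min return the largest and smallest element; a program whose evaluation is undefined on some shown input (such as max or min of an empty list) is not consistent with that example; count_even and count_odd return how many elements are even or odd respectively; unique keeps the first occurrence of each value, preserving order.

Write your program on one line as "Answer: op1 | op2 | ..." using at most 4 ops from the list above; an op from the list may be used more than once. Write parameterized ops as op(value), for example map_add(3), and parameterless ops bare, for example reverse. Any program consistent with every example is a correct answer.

map_mul(-5) | filter_even | sum

Check, running the answer program on each example:
  [50, -7, 3] -> [-250, 35, -15] -> [-250] -> -250
  [-17, 50, 36, -5, -47, -23, -20] -> [85, -250, -180, 25, 235, 115, 100] -> [-250, -180, 100] -> -330
  [-4, -39, -24] -> [20, 195, 120] -> [20, 120] -> 140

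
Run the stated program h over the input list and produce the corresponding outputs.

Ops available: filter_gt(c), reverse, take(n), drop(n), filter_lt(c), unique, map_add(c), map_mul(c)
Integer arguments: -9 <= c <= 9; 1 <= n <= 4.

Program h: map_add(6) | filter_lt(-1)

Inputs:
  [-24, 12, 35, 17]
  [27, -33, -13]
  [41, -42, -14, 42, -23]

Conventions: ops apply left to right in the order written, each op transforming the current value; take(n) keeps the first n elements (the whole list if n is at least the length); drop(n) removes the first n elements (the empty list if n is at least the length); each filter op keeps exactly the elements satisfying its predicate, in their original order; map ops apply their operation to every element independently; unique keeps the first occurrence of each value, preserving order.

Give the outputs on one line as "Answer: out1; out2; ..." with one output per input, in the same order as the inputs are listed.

[-18]; [-27, -7]; [-36, -8, -17]

Execution, op by op:
  [-24, 12, 35, 17] -> [-18, 18, 41, 23] -> [-18]
  [27, -33, -13] -> [33, -27, -7] -> [-27, -7]
  [41, -42, -14, 42, -23] -> [47, -36, -8, 48, -17] -> [-36, -8, -17]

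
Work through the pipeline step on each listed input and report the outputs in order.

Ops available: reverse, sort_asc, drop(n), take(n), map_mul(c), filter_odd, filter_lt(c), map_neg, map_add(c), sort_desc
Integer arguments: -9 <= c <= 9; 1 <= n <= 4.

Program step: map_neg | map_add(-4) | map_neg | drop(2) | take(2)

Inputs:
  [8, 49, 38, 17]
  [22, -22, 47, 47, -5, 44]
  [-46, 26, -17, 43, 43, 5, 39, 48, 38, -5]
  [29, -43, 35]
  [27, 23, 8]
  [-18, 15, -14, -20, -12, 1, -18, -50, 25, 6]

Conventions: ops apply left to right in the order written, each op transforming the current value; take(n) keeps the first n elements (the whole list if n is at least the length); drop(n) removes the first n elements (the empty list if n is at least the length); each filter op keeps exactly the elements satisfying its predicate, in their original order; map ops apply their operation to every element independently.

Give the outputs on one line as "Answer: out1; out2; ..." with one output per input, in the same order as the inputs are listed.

[42, 21]; [51, 51]; [-13, 47]; [39]; [12]; [-10, -16]

Execution, op by op:
  [8, 49, 38, 17] -> [-8, -49, -38, -17] -> [-12, -53, -42, -21] -> [12, 53, 42, 21] -> [42, 21] -> [42, 21]
  [22, -22, 47, 47, -5, 44] -> [-22, 22, -47, -47, 5, -44] -> [-26, 18, -51, -51, 1, -48] -> [26, -18, 51, 51, -1, 48] -> [51, 51, -1, 48] -> [51, 51]
  [-46, 26, -17, 43, 43, 5, 39, 48, 38, -5] -> [46, -26, 17, -43, -43, -5, -39, -48, -38, 5] -> [42, -30, 13, -47, -47, -9, -43, -52, -42, 1] -> [-42, 30, -13, 47, 47, 9, 43, 52, 42, -1] -> [-13, 47, 47, 9, 43, 52, 42, -1] -> [-13, 47]
  [29, -43, 35] -> [-29, 43, -35] -> [-33, 39, -39] -> [33, -39, 39] -> [39] -> [39]
  [27, 23, 8] -> [-27, -23, -8] -> [-31, -27, -12] -> [31, 27, 12] -> [12] -> [12]
  [-18, 15, -14, -20, -12, 1, -18, -50, 25, 6] -> [18, -15, 14, 20, 12, -1, 18, 50, -25, -6] -> [14, -19, 10, 16, 8, -5, 14, 46, -29, -10] -> [-14, 19, -10, -16, -8, 5, -14, -46, 29, 10] -> [-10, -16, -8, 5, -14, -46, 29, 10] -> [-10, -16]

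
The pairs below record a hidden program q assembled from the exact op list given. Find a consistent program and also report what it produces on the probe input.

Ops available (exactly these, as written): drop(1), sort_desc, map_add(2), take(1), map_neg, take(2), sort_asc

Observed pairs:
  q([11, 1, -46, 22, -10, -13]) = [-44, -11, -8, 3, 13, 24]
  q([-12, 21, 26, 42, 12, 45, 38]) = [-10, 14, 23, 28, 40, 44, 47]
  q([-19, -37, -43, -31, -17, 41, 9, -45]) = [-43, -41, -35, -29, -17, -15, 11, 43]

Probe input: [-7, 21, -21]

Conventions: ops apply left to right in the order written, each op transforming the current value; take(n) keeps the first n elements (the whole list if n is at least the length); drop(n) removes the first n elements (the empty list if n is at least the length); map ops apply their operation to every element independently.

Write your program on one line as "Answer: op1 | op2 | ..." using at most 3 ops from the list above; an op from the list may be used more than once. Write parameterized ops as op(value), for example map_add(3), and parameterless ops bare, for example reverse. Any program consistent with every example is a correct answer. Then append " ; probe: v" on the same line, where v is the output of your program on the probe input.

map_add(2) | sort_desc | sort_asc ; probe: [-19, -5, 23]

Check, running the answer program on each example:
  [11, 1, -46, 22, -10, -13] -> [13, 3, -44, 24, -8, -11] -> [24, 13, 3, -8, -11, -44] -> [-44, -11, -8, 3, 13, 24]
  [-12, 21, 26, 42, 12, 45, 38] -> [-10, 23, 28, 44, 14, 47, 40] -> [47, 44, 40, 28, 23, 14, -10] -> [-10, 14, 23, 28, 40, 44, 47]
  [-19, -37, -43, -31, -17, 41, 9, -45] -> [-17, -35, -41, -29, -15, 43, 11, -43] -> [43, 11, -15, -17, -29, -35, -41, -43] -> [-43, -41, -35, -29, -17, -15, 11, 43]
  probe: [-7, 21, -21] -> [-5, 23, -19] -> [23, -5, -19] -> [-19, -5, 23]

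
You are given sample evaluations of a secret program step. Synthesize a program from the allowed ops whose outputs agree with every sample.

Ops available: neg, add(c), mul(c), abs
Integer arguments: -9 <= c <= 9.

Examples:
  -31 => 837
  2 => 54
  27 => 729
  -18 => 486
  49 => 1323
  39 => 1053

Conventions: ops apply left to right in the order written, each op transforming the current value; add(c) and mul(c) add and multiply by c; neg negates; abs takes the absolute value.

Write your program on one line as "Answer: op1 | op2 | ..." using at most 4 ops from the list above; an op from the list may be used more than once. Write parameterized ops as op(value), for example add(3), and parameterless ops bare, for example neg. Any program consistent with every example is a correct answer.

mul(3) | mul(-9) | abs

Check, running the answer program on each example:
  -31 -> -93 -> 837 -> 837
  2 -> 6 -> -54 -> 54
  27 -> 81 -> -729 -> 729
  -18 -> -54 -> 486 -> 486
  49 -> 147 -> -1323 -> 1323
  39 -> 117 -> -1053 -> 1053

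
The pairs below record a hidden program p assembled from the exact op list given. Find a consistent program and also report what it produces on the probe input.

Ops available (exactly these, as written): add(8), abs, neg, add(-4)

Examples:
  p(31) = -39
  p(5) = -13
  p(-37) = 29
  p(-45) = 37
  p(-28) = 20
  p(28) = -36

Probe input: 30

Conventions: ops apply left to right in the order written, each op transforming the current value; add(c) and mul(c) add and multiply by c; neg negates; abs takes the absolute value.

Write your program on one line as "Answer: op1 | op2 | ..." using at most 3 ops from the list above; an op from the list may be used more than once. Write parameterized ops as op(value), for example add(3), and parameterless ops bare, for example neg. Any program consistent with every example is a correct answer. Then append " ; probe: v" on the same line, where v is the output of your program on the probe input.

add(8) | neg ; probe: -38

Check, running the answer program on each example:
  31 -> 39 -> -39
  5 -> 13 -> -13
  -37 -> -29 -> 29
  -45 -> -37 -> 37
  -28 -> -20 -> 20
  28 -> 36 -> -36
  probe: 30 -> 38 -> -38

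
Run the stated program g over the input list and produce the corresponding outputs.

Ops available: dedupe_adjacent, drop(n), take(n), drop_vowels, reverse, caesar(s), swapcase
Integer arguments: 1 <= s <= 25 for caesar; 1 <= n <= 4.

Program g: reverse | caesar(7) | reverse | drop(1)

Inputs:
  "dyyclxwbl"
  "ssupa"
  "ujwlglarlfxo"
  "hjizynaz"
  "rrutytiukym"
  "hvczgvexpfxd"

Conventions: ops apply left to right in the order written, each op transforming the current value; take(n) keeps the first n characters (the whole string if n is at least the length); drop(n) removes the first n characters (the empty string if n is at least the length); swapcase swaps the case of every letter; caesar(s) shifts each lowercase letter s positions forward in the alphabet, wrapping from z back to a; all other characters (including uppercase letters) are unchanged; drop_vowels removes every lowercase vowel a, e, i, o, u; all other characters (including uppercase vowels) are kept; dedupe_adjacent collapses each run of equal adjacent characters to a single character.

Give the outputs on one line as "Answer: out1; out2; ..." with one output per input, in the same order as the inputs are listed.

"ffjsedis"; "zbwh"; "qdsnshysmev"; "qpgfuhg"; "ybafapbrft"; "cjgnclewmek"

Execution, op by op:
  "dyyclxwbl" -> "lbwxlcyyd" -> "sidesjffk" -> "kffjsedis" -> "ffjsedis"
  "ssupa" -> "apuss" -> "hwbzz" -> "zzbwh" -> "zbwh"
  "ujwlglarlfxo" -> "oxflralglwju" -> "vemsyhsnsdqb" -> "bqdsnshysmev" -> "qdsnshysmev"
  "hjizynaz" -> "zanyzijh" -> "ghufgpqo" -> "oqpgfuhg" -> "qpgfuhg"
  "rrutytiukym" -> "mykuityturr" -> "tfrbpafabyy" -> "yybafapbrft" -> "ybafapbrft"
  "hvczgvexpfxd" -> "dxfpxevgzcvh" -> "kemwelcngjco" -> "ocjgnclewmek" -> "cjgnclewmek"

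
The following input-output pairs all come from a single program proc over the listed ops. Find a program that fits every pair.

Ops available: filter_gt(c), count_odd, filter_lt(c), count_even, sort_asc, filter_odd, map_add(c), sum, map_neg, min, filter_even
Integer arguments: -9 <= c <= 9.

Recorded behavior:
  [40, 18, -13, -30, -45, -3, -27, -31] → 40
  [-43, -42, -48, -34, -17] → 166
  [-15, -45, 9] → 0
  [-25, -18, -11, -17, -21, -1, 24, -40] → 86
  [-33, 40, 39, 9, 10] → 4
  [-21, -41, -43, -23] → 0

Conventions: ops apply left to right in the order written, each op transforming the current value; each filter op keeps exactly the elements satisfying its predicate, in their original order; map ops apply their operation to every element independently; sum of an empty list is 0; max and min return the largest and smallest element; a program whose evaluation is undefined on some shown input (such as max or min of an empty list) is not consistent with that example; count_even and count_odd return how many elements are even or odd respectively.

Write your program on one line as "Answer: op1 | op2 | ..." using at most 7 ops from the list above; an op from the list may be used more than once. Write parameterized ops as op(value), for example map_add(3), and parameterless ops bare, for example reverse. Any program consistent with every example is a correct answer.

filter_even | map_add(-7) | map_add(-7) | filter_lt(7) | map_neg | sum

Check, running the answer program on each example:
  [40, 18, -13, -30, -45, -3, -27, -31] -> [40, 18, -30] -> [33, 11, -37] -> [26, 4, -44] -> [4, -44] -> [-4, 44] -> 40
  [-43, -42, -48, -34, -17] -> [-42, -48, -34] -> [-49, -55, -41] -> [-56, -62, -48] -> [-56, -62, -48] -> [56, 62, 48] -> 166
  [-15, -45, 9] -> [] -> [] -> [] -> [] -> [] -> 0
  [-25, -18, -11, -17, -21, -1, 24, -40] -> [-18, 24, -40] -> [-25, 17, -47] -> [-32, 10, -54] -> [-32, -54] -> [32, 54] -> 86
  [-33, 40, 39, 9, 10] -> [40, 10] -> [33, 3] -> [26, -4] -> [-4] -> [4] -> 4
  [-21, -41, -43, -23] -> [] -> [] -> [] -> [] -> [] -> 0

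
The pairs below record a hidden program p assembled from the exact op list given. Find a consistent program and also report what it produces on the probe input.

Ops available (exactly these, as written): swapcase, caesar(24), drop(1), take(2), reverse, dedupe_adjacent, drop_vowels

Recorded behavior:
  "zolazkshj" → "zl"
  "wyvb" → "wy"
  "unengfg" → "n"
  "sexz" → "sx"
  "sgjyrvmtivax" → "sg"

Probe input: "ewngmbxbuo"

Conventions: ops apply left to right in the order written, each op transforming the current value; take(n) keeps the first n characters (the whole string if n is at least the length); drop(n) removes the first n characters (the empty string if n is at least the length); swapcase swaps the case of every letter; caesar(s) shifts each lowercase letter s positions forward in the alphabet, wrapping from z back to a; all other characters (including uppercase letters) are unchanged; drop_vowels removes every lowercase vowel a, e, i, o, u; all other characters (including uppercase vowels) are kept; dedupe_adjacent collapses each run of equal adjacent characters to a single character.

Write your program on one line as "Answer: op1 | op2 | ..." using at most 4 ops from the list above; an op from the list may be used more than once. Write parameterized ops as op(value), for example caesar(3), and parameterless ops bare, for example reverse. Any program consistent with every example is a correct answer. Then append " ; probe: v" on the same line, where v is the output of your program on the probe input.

drop_vowels | take(2) | dedupe_adjacent ; probe: "wn"

Check, running the answer program on each example:
  "zolazkshj" -> "zlzkshj" -> "zl" -> "zl"
  "wyvb" -> "wyvb" -> "wy" -> "wy"
  "unengfg" -> "nngfg" -> "nn" -> "n"
  "sexz" -> "sxz" -> "sx" -> "sx"
  "sgjyrvmtivax" -> "sgjyrvmtvx" -> "sg" -> "sg"
  probe: "ewngmbxbuo" -> "wngmbxb" -> "wn" -> "wn"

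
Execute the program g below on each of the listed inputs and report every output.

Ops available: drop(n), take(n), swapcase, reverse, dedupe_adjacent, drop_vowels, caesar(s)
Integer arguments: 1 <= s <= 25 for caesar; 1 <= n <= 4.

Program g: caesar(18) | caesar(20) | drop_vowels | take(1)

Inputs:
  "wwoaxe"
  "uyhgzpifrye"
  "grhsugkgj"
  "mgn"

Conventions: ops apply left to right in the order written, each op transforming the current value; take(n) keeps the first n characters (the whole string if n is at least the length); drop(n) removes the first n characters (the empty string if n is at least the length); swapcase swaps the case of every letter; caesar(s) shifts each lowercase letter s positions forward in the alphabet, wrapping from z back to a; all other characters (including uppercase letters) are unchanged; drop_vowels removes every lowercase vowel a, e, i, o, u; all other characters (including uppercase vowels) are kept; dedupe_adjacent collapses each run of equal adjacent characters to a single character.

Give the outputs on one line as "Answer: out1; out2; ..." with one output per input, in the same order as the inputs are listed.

Execution, op by op:
  "wwoaxe" -> "oogspw" -> "iiamjq" -> "mjq" -> "m"
  "uyhgzpifrye" -> "mqzyrhaxjqw" -> "gktslburdkq" -> "gktslbrdkq" -> "g"
  "grhsugkgj" -> "yjzkmycyb" -> "sdtegswsv" -> "sdtgswsv" -> "s"
  "mgn" -> "eyf" -> "ysz" -> "ysz" -> "y"

"m"; "g"; "s"; "y"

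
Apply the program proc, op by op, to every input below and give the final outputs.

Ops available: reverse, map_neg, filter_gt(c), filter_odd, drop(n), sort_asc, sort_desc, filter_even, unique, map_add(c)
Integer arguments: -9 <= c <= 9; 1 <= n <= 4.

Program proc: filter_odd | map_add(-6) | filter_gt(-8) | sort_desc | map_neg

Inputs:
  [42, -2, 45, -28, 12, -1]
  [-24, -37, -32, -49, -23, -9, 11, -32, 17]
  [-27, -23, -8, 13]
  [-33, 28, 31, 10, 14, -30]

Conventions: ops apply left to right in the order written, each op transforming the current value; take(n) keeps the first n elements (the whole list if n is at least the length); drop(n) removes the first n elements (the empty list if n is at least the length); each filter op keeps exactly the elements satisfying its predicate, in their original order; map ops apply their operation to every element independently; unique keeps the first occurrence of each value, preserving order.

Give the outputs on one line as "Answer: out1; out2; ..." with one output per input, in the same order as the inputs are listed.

Execution, op by op:
  [42, -2, 45, -28, 12, -1] -> [45, -1] -> [39, -7] -> [39, -7] -> [39, -7] -> [-39, 7]
  [-24, -37, -32, -49, -23, -9, 11, -32, 17] -> [-37, -49, -23, -9, 11, 17] -> [-43, -55, -29, -15, 5, 11] -> [5, 11] -> [11, 5] -> [-11, -5]
  [-27, -23, -8, 13] -> [-27, -23, 13] -> [-33, -29, 7] -> [7] -> [7] -> [-7]
  [-33, 28, 31, 10, 14, -30] -> [-33, 31] -> [-39, 25] -> [25] -> [25] -> [-25]

[-39, 7]; [-11, -5]; [-7]; [-25]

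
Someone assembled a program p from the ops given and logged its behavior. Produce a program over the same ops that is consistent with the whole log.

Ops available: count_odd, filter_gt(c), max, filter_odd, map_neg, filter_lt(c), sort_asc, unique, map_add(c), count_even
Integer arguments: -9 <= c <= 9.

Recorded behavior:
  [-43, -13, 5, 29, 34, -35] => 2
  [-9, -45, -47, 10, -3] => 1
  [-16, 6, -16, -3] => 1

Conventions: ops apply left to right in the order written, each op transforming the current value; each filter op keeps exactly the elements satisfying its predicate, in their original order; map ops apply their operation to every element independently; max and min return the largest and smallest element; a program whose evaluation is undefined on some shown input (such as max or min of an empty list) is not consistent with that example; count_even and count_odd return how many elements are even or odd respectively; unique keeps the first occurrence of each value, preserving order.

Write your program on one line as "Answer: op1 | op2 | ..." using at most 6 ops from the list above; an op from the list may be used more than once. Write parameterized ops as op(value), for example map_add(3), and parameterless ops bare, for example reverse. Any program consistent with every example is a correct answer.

sort_asc | map_neg | filter_lt(5) | map_add(-1) | sort_asc | count_even

Check, running the answer program on each example:
  [-43, -13, 5, 29, 34, -35] -> [-43, -35, -13, 5, 29, 34] -> [43, 35, 13, -5, -29, -34] -> [-5, -29, -34] -> [-6, -30, -35] -> [-35, -30, -6] -> 2
  [-9, -45, -47, 10, -3] -> [-47, -45, -9, -3, 10] -> [47, 45, 9, 3, -10] -> [3, -10] -> [2, -11] -> [-11, 2] -> 1
  [-16, 6, -16, -3] -> [-16, -16, -3, 6] -> [16, 16, 3, -6] -> [3, -6] -> [2, -7] -> [-7, 2] -> 1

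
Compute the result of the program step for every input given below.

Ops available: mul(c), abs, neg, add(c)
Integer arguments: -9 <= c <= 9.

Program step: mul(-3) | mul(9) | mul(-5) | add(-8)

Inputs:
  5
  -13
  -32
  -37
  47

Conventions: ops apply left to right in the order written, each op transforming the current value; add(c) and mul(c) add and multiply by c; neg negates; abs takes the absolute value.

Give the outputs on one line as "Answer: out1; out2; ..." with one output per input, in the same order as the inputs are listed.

667; -1763; -4328; -5003; 6337

Execution, op by op:
  5 -> -15 -> -135 -> 675 -> 667
  -13 -> 39 -> 351 -> -1755 -> -1763
  -32 -> 96 -> 864 -> -4320 -> -4328
  -37 -> 111 -> 999 -> -4995 -> -5003
  47 -> -141 -> -1269 -> 6345 -> 6337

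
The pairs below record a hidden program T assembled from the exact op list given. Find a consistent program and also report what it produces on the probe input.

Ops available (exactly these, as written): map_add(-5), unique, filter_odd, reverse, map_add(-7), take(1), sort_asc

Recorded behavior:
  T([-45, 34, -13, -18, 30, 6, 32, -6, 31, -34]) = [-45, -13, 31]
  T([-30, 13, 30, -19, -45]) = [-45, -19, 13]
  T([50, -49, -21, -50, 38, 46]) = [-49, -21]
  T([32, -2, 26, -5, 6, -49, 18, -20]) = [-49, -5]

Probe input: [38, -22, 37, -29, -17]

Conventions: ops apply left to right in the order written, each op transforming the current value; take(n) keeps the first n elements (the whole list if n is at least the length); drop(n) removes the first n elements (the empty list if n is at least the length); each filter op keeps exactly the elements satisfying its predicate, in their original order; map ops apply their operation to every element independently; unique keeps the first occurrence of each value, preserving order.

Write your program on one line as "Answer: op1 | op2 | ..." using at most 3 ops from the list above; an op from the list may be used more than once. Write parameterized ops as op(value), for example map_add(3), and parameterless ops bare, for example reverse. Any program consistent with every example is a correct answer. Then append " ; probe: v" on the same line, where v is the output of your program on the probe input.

reverse | sort_asc | filter_odd ; probe: [-29, -17, 37]

Check, running the answer program on each example:
  [-45, 34, -13, -18, 30, 6, 32, -6, 31, -34] -> [-34, 31, -6, 32, 6, 30, -18, -13, 34, -45] -> [-45, -34, -18, -13, -6, 6, 30, 31, 32, 34] -> [-45, -13, 31]
  [-30, 13, 30, -19, -45] -> [-45, -19, 30, 13, -30] -> [-45, -30, -19, 13, 30] -> [-45, -19, 13]
  [50, -49, -21, -50, 38, 46] -> [46, 38, -50, -21, -49, 50] -> [-50, -49, -21, 38, 46, 50] -> [-49, -21]
  [32, -2, 26, -5, 6, -49, 18, -20] -> [-20, 18, -49, 6, -5, 26, -2, 32] -> [-49, -20, -5, -2, 6, 18, 26, 32] -> [-49, -5]
  probe: [38, -22, 37, -29, -17] -> [-17, -29, 37, -22, 38] -> [-29, -22, -17, 37, 38] -> [-29, -17, 37]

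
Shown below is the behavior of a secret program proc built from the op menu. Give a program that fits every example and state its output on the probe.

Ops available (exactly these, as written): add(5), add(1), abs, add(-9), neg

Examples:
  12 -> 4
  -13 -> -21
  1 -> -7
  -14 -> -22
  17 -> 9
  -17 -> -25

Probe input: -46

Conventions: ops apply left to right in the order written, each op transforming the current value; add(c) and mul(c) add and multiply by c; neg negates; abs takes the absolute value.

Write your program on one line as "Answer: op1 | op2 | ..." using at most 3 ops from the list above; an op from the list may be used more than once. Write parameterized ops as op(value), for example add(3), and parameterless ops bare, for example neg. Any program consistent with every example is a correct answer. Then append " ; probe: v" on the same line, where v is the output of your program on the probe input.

add(1) | add(-9) ; probe: -54

Check, running the answer program on each example:
  12 -> 13 -> 4
  -13 -> -12 -> -21
  1 -> 2 -> -7
  -14 -> -13 -> -22
  17 -> 18 -> 9
  -17 -> -16 -> -25
  probe: -46 -> -45 -> -54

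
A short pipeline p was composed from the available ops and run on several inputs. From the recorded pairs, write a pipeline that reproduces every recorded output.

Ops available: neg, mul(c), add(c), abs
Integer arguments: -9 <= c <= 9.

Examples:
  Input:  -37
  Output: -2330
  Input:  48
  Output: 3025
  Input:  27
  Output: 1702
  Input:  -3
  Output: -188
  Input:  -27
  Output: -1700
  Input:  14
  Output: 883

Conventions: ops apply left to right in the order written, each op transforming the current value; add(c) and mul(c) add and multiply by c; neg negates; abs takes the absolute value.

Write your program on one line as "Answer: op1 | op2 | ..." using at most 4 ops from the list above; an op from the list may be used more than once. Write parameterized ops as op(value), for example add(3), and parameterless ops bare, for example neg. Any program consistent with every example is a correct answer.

mul(7) | mul(9) | add(1)

Check, running the answer program on each example:
  -37 -> -259 -> -2331 -> -2330
  48 -> 336 -> 3024 -> 3025
  27 -> 189 -> 1701 -> 1702
  -3 -> -21 -> -189 -> -188
  -27 -> -189 -> -1701 -> -1700
  14 -> 98 -> 882 -> 883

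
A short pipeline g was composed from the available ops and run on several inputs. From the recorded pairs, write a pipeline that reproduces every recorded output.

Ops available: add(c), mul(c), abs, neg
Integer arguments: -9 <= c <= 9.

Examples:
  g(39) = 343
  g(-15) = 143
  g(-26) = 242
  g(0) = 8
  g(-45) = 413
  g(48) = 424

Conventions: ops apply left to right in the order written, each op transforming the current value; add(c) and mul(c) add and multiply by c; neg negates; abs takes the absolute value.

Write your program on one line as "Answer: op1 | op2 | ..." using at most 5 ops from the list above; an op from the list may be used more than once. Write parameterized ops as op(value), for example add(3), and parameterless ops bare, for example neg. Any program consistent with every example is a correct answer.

mul(9) | neg | add(8) | abs

Check, running the answer program on each example:
  39 -> 351 -> -351 -> -343 -> 343
  -15 -> -135 -> 135 -> 143 -> 143
  -26 -> -234 -> 234 -> 242 -> 242
  0 -> 0 -> 0 -> 8 -> 8
  -45 -> -405 -> 405 -> 413 -> 413
  48 -> 432 -> -432 -> -424 -> 424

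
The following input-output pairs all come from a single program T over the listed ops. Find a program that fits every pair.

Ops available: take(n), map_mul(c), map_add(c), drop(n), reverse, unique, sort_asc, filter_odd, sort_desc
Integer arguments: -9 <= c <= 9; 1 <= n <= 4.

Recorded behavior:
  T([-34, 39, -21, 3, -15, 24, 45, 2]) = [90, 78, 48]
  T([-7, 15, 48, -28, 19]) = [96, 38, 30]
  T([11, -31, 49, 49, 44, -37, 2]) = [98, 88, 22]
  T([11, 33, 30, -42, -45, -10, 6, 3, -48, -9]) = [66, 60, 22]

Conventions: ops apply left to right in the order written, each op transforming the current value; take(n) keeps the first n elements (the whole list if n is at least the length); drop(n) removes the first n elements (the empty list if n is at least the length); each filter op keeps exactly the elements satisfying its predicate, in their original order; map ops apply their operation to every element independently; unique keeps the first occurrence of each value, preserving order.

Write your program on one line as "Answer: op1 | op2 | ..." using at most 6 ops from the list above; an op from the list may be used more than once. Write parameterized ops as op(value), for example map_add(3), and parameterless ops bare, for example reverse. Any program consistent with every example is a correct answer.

map_mul(2) | reverse | sort_asc | unique | reverse | take(3)

Check, running the answer program on each example:
  [-34, 39, -21, 3, -15, 24, 45, 2] -> [-68, 78, -42, 6, -30, 48, 90, 4] -> [4, 90, 48, -30, 6, -42, 78, -68] -> [-68, -42, -30, 4, 6, 48, 78, 90] -> [-68, -42, -30, 4, 6, 48, 78, 90] -> [90, 78, 48, 6, 4, -30, -42, -68] -> [90, 78, 48]
  [-7, 15, 48, -28, 19] -> [-14, 30, 96, -56, 38] -> [38, -56, 96, 30, -14] -> [-56, -14, 30, 38, 96] -> [-56, -14, 30, 38, 96] -> [96, 38, 30, -14, -56] -> [96, 38, 30]
  [11, -31, 49, 49, 44, -37, 2] -> [22, -62, 98, 98, 88, -74, 4] -> [4, -74, 88, 98, 98, -62, 22] -> [-74, -62, 4, 22, 88, 98, 98] -> [-74, -62, 4, 22, 88, 98] -> [98, 88, 22, 4, -62, -74] -> [98, 88, 22]
  [11, 33, 30, -42, -45, -10, 6, 3, -48, -9] -> [22, 66, 60, -84, -90, -20, 12, 6, -96, -18] -> [-18, -96, 6, 12, -20, -90, -84, 60, 66, 22] -> [-96, -90, -84, -20, -18, 6, 12, 22, 60, 66] -> [-96, -90, -84, -20, -18, 6, 12, 22, 60, 66] -> [66, 60, 22, 12, 6, -18, -20, -84, -90, -96] -> [66, 60, 22]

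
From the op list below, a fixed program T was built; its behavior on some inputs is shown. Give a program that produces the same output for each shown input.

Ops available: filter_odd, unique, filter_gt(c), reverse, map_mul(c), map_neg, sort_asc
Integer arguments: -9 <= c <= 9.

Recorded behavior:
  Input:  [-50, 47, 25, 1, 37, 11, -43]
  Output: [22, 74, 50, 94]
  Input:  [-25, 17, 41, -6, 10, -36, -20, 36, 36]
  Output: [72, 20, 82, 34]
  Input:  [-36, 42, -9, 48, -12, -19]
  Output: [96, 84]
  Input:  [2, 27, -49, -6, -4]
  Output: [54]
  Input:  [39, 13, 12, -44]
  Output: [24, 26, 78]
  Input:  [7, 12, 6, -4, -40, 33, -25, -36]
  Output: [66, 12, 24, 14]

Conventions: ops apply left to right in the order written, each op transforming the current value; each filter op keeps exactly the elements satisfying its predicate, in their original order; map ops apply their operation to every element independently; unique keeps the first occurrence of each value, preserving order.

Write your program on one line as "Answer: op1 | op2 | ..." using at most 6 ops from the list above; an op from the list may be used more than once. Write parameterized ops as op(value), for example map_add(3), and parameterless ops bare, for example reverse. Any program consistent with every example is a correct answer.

filter_gt(5) | map_neg | unique | map_mul(-2) | reverse

Check, running the answer program on each example:
  [-50, 47, 25, 1, 37, 11, -43] -> [47, 25, 37, 11] -> [-47, -25, -37, -11] -> [-47, -25, -37, -11] -> [94, 50, 74, 22] -> [22, 74, 50, 94]
  [-25, 17, 41, -6, 10, -36, -20, 36, 36] -> [17, 41, 10, 36, 36] -> [-17, -41, -10, -36, -36] -> [-17, -41, -10, -36] -> [34, 82, 20, 72] -> [72, 20, 82, 34]
  [-36, 42, -9, 48, -12, -19] -> [42, 48] -> [-42, -48] -> [-42, -48] -> [84, 96] -> [96, 84]
  [2, 27, -49, -6, -4] -> [27] -> [-27] -> [-27] -> [54] -> [54]
  [39, 13, 12, -44] -> [39, 13, 12] -> [-39, -13, -12] -> [-39, -13, -12] -> [78, 26, 24] -> [24, 26, 78]
  [7, 12, 6, -4, -40, 33, -25, -36] -> [7, 12, 6, 33] -> [-7, -12, -6, -33] -> [-7, -12, -6, -33] -> [14, 24, 12, 66] -> [66, 12, 24, 14]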